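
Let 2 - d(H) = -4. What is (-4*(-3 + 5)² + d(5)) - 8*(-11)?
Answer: 78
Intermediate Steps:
d(H) = 6 (d(H) = 2 - 1*(-4) = 2 + 4 = 6)
(-4*(-3 + 5)² + d(5)) - 8*(-11) = (-4*(-3 + 5)² + 6) - 8*(-11) = (-4*2² + 6) + 88 = (-4*4 + 6) + 88 = (-16 + 6) + 88 = -10 + 88 = 78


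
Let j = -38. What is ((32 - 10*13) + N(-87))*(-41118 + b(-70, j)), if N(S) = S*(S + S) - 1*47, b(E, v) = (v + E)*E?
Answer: -503135094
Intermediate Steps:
b(E, v) = E*(E + v) (b(E, v) = (E + v)*E = E*(E + v))
N(S) = -47 + 2*S**2 (N(S) = S*(2*S) - 47 = 2*S**2 - 47 = -47 + 2*S**2)
((32 - 10*13) + N(-87))*(-41118 + b(-70, j)) = ((32 - 10*13) + (-47 + 2*(-87)**2))*(-41118 - 70*(-70 - 38)) = ((32 - 130) + (-47 + 2*7569))*(-41118 - 70*(-108)) = (-98 + (-47 + 15138))*(-41118 + 7560) = (-98 + 15091)*(-33558) = 14993*(-33558) = -503135094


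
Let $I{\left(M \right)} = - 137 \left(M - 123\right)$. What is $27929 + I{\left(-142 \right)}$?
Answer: $64234$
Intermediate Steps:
$I{\left(M \right)} = 16851 - 137 M$ ($I{\left(M \right)} = - 137 \left(-123 + M\right) = 16851 - 137 M$)
$27929 + I{\left(-142 \right)} = 27929 + \left(16851 - -19454\right) = 27929 + \left(16851 + 19454\right) = 27929 + 36305 = 64234$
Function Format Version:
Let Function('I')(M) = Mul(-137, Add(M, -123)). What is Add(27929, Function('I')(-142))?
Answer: 64234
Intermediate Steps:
Function('I')(M) = Add(16851, Mul(-137, M)) (Function('I')(M) = Mul(-137, Add(-123, M)) = Add(16851, Mul(-137, M)))
Add(27929, Function('I')(-142)) = Add(27929, Add(16851, Mul(-137, -142))) = Add(27929, Add(16851, 19454)) = Add(27929, 36305) = 64234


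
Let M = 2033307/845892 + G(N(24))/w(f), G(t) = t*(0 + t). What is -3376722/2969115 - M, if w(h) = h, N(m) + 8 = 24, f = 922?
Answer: -163754280985367/42882401421940 ≈ -3.8187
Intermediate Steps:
N(m) = 16 (N(m) = -8 + 24 = 16)
G(t) = t**2 (G(t) = t*t = t**2)
M = 116180967/43328468 (M = 2033307/845892 + 16**2/922 = 2033307*(1/845892) + 256*(1/922) = 225923/93988 + 128/461 = 116180967/43328468 ≈ 2.6814)
-3376722/2969115 - M = -3376722/2969115 - 1*116180967/43328468 = -3376722*1/2969115 - 116180967/43328468 = -1125574/989705 - 116180967/43328468 = -163754280985367/42882401421940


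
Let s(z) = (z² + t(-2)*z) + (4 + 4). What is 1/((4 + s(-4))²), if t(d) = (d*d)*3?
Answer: 1/400 ≈ 0.0025000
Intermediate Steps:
t(d) = 3*d² (t(d) = d²*3 = 3*d²)
s(z) = 8 + z² + 12*z (s(z) = (z² + (3*(-2)²)*z) + (4 + 4) = (z² + (3*4)*z) + 8 = (z² + 12*z) + 8 = 8 + z² + 12*z)
1/((4 + s(-4))²) = 1/((4 + (8 + (-4)² + 12*(-4)))²) = 1/((4 + (8 + 16 - 48))²) = 1/((4 - 24)²) = 1/((-20)²) = 1/400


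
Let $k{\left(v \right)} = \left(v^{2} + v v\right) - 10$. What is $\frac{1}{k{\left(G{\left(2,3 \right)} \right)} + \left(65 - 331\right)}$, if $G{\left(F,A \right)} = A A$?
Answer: $- \frac{1}{114} \approx -0.0087719$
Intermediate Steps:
$G{\left(F,A \right)} = A^{2}$
$k{\left(v \right)} = -10 + 2 v^{2}$ ($k{\left(v \right)} = \left(v^{2} + v^{2}\right) - 10 = 2 v^{2} - 10 = -10 + 2 v^{2}$)
$\frac{1}{k{\left(G{\left(2,3 \right)} \right)} + \left(65 - 331\right)} = \frac{1}{\left(-10 + 2 \left(3^{2}\right)^{2}\right) + \left(65 - 331\right)} = \frac{1}{\left(-10 + 2 \cdot 9^{2}\right) - 266} = \frac{1}{\left(-10 + 2 \cdot 81\right) - 266} = \frac{1}{\left(-10 + 162\right) - 266} = \frac{1}{152 - 266} = \frac{1}{-114} = - \frac{1}{114}$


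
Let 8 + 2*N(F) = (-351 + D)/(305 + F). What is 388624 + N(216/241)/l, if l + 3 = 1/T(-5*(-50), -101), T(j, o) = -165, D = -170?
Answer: 28420669934053/73131232 ≈ 3.8863e+5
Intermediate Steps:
N(F) = -4 - 521/(2*(305 + F)) (N(F) = -4 + ((-351 - 170)/(305 + F))/2 = -4 + (-521/(305 + F))/2 = -4 - 521/(2*(305 + F)))
l = -496/165 (l = -3 + 1/(-165) = -3 - 1/165 = -496/165 ≈ -3.0061)
388624 + N(216/241)/l = 388624 + ((-2961 - 1728/241)/(2*(305 + 216/241)))/(-496/165) = 388624 + ((-2961 - 1728/241)/(2*(305 + 216*(1/241))))*(-165/496) = 388624 + ((-2961 - 8*216/241)/(2*(305 + 216/241)))*(-165/496) = 388624 + ((-2961 - 1728/241)/(2*(73721/241)))*(-165/496) = 388624 + ((½)*(241/73721)*(-715329/241))*(-165/496) = 388624 - 715329/147442*(-165/496) = 388624 + 118029285/73131232 = 28420669934053/73131232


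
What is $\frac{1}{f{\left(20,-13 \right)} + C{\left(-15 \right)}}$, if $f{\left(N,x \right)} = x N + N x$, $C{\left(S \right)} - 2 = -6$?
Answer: $- \frac{1}{524} \approx -0.0019084$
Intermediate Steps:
$C{\left(S \right)} = -4$ ($C{\left(S \right)} = 2 - 6 = -4$)
$f{\left(N,x \right)} = 2 N x$ ($f{\left(N,x \right)} = N x + N x = 2 N x$)
$\frac{1}{f{\left(20,-13 \right)} + C{\left(-15 \right)}} = \frac{1}{2 \cdot 20 \left(-13\right) - 4} = \frac{1}{-520 - 4} = \frac{1}{-524} = - \frac{1}{524}$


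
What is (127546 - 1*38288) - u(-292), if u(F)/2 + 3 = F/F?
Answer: 89262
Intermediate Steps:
u(F) = -4 (u(F) = -6 + 2*(F/F) = -6 + 2*1 = -6 + 2 = -4)
(127546 - 1*38288) - u(-292) = (127546 - 1*38288) - 1*(-4) = (127546 - 38288) + 4 = 89258 + 4 = 89262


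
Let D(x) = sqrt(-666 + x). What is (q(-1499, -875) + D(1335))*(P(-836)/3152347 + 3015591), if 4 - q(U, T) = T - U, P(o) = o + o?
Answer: -28200178607900/15083 + 45484159045*sqrt(669)/15083 ≈ -1.7917e+9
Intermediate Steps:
P(o) = 2*o
q(U, T) = 4 + U - T (q(U, T) = 4 - (T - U) = 4 + (U - T) = 4 + U - T)
(q(-1499, -875) + D(1335))*(P(-836)/3152347 + 3015591) = ((4 - 1499 - 1*(-875)) + sqrt(-666 + 1335))*((2*(-836))/3152347 + 3015591) = ((4 - 1499 + 875) + sqrt(669))*(-1672*1/3152347 + 3015591) = (-620 + sqrt(669))*(-8/15083 + 3015591) = (-620 + sqrt(669))*(45484159045/15083) = -28200178607900/15083 + 45484159045*sqrt(669)/15083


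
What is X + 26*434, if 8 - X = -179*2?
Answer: 11650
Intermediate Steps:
X = 366 (X = 8 - (-179)*2 = 8 - 1*(-358) = 8 + 358 = 366)
X + 26*434 = 366 + 26*434 = 366 + 11284 = 11650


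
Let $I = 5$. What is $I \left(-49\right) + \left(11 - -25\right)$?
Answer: $-209$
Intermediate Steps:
$I \left(-49\right) + \left(11 - -25\right) = 5 \left(-49\right) + \left(11 - -25\right) = -245 + \left(11 + 25\right) = -245 + 36 = -209$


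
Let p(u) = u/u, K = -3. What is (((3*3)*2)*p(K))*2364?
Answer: 42552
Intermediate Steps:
p(u) = 1
(((3*3)*2)*p(K))*2364 = (((3*3)*2)*1)*2364 = ((9*2)*1)*2364 = (18*1)*2364 = 18*2364 = 42552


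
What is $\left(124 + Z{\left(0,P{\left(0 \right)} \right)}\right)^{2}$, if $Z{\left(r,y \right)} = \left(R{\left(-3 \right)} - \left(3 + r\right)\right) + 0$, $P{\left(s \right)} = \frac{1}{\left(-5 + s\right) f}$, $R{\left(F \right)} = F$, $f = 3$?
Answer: $13924$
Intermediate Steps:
$P{\left(s \right)} = \frac{1}{-15 + 3 s}$ ($P{\left(s \right)} = \frac{1}{\left(-5 + s\right) 3} = \frac{1}{-15 + 3 s}$)
$Z{\left(r,y \right)} = -6 - r$ ($Z{\left(r,y \right)} = \left(-3 - \left(3 + r\right)\right) + 0 = \left(-6 - r\right) + 0 = -6 - r$)
$\left(124 + Z{\left(0,P{\left(0 \right)} \right)}\right)^{2} = \left(124 - 6\right)^{2} = 118^{2} = 13924$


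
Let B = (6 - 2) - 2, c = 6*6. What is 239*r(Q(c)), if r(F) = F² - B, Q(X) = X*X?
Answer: 401427746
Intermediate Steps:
c = 36
B = 2 (B = 4 - 2 = 2)
Q(X) = X²
r(F) = -2 + F² (r(F) = F² - 1*2 = F² - 2 = -2 + F²)
239*r(Q(c)) = 239*(-2 + (36²)²) = 239*(-2 + 1296²) = 239*(-2 + 1679616) = 239*1679614 = 401427746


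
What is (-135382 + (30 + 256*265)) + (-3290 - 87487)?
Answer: -158289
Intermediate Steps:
(-135382 + (30 + 256*265)) + (-3290 - 87487) = (-135382 + (30 + 67840)) - 90777 = (-135382 + 67870) - 90777 = -67512 - 90777 = -158289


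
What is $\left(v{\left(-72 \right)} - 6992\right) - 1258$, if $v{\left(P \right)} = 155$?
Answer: $-8095$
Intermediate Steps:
$\left(v{\left(-72 \right)} - 6992\right) - 1258 = \left(155 - 6992\right) - 1258 = -6837 - 1258 = -8095$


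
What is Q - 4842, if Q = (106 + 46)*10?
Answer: -3322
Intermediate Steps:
Q = 1520 (Q = 152*10 = 1520)
Q - 4842 = 1520 - 4842 = -3322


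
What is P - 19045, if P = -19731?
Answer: -38776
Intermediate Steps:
P - 19045 = -19731 - 19045 = -38776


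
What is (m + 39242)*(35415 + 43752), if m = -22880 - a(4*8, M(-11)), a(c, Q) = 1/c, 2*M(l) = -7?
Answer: 41450495361/32 ≈ 1.2953e+9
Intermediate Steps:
M(l) = -7/2 (M(l) = (1/2)*(-7) = -7/2)
m = -732161/32 (m = -22880 - 1/(4*8) = -22880 - 1/32 = -732161/32 ≈ -22880.)
(m + 39242)*(35415 + 43752) = (-732161/32 + 39242)*(35415 + 43752) = (523583/32)*79167 = 41450495361/32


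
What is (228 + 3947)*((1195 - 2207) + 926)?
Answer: -359050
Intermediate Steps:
(228 + 3947)*((1195 - 2207) + 926) = 4175*(-1012 + 926) = 4175*(-86) = -359050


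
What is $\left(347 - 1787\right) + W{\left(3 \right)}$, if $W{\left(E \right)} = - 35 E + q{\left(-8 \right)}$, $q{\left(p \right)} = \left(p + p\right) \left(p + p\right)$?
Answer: $-1289$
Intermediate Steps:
$q{\left(p \right)} = 4 p^{2}$ ($q{\left(p \right)} = 2 p 2 p = 4 p^{2}$)
$W{\left(E \right)} = 256 - 35 E$ ($W{\left(E \right)} = - 35 E + 4 \left(-8\right)^{2} = - 35 E + 4 \cdot 64 = - 35 E + 256 = 256 - 35 E$)
$\left(347 - 1787\right) + W{\left(3 \right)} = \left(347 - 1787\right) + \left(256 - 105\right) = -1440 + 151 = -1289$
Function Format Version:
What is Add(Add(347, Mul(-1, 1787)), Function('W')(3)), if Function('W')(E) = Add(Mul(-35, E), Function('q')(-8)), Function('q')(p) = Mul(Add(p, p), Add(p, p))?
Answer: -1289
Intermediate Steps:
Function('q')(p) = Mul(4, Pow(p, 2)) (Function('q')(p) = Mul(Mul(2, p), Mul(2, p)) = Mul(4, Pow(p, 2)))
Function('W')(E) = Add(256, Mul(-35, E)) (Function('W')(E) = Add(Mul(-35, E), Mul(4, Pow(-8, 2))) = Add(Mul(-35, E), Mul(4, 64)) = Add(Mul(-35, E), 256) = Add(256, Mul(-35, E)))
Add(Add(347, Mul(-1, 1787)), Function('W')(3)) = Add(Add(347, Mul(-1, 1787)), Add(256, Mul(-35, 3))) = Add(Add(347, -1787), Add(256, -105)) = Add(-1440, 151) = -1289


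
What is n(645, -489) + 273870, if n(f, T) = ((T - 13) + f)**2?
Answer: 294319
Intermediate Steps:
n(f, T) = (-13 + T + f)**2 (n(f, T) = ((-13 + T) + f)**2 = (-13 + T + f)**2)
n(645, -489) + 273870 = (-13 - 489 + 645)**2 + 273870 = 143**2 + 273870 = 20449 + 273870 = 294319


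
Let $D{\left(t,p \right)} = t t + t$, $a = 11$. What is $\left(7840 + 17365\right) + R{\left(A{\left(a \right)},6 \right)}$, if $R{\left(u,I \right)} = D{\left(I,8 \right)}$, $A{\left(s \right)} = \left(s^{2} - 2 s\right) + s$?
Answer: $25247$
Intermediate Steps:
$D{\left(t,p \right)} = t + t^{2}$ ($D{\left(t,p \right)} = t^{2} + t = t + t^{2}$)
$A{\left(s \right)} = s^{2} - s$
$R{\left(u,I \right)} = I \left(1 + I\right)$
$\left(7840 + 17365\right) + R{\left(A{\left(a \right)},6 \right)} = \left(7840 + 17365\right) + 6 \left(1 + 6\right) = 25205 + 6 \cdot 7 = 25205 + 42 = 25247$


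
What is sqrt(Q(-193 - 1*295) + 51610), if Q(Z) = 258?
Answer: 2*sqrt(12967) ≈ 227.75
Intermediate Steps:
sqrt(Q(-193 - 1*295) + 51610) = sqrt(258 + 51610) = sqrt(51868) = 2*sqrt(12967)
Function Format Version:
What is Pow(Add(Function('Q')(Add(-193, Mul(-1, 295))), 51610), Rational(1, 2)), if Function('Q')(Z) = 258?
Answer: Mul(2, Pow(12967, Rational(1, 2))) ≈ 227.75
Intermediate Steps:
Pow(Add(Function('Q')(Add(-193, Mul(-1, 295))), 51610), Rational(1, 2)) = Pow(Add(258, 51610), Rational(1, 2)) = Pow(51868, Rational(1, 2)) = Mul(2, Pow(12967, Rational(1, 2)))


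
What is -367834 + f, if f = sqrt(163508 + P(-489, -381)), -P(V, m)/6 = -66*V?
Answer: -367834 + 2*I*sqrt(7534) ≈ -3.6783e+5 + 173.6*I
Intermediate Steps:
P(V, m) = 396*V (P(V, m) = -(-396)*V = 396*V)
f = 2*I*sqrt(7534) (f = sqrt(163508 + 396*(-489)) = sqrt(163508 - 193644) = sqrt(-30136) = 2*I*sqrt(7534) ≈ 173.6*I)
-367834 + f = -367834 + 2*I*sqrt(7534)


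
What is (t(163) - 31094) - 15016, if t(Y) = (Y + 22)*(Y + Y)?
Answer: 14200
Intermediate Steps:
t(Y) = 2*Y*(22 + Y) (t(Y) = (22 + Y)*(2*Y) = 2*Y*(22 + Y))
(t(163) - 31094) - 15016 = (2*163*(22 + 163) - 31094) - 15016 = (2*163*185 - 31094) - 15016 = (60310 - 31094) - 15016 = 29216 - 15016 = 14200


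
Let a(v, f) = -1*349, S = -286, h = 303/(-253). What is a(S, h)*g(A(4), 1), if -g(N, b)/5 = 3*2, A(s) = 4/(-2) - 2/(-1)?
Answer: 10470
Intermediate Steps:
h = -303/253 (h = 303*(-1/253) = -303/253 ≈ -1.1976)
a(v, f) = -349
A(s) = 0 (A(s) = 4*(-½) - 2*(-1) = -2 + 2 = 0)
g(N, b) = -30 (g(N, b) = -15*2 = -5*6 = -30)
a(S, h)*g(A(4), 1) = -349*(-30) = 10470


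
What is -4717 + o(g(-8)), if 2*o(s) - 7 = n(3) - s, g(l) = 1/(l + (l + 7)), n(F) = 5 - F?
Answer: -42412/9 ≈ -4712.4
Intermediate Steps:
g(l) = 1/(7 + 2*l) (g(l) = 1/(l + (7 + l)) = 1/(7 + 2*l))
o(s) = 9/2 - s/2 (o(s) = 7/2 + ((5 - 1*3) - s)/2 = 7/2 + ((5 - 3) - s)/2 = 7/2 + (2 - s)/2 = 7/2 + (1 - s/2) = 9/2 - s/2)
-4717 + o(g(-8)) = -4717 + (9/2 - 1/(2*(7 + 2*(-8)))) = -4717 + (9/2 - 1/(2*(7 - 16))) = -4717 + (9/2 - ½/(-9)) = -4717 + (9/2 - ½*(-⅑)) = -4717 + (9/2 + 1/18) = -4717 + 41/9 = -42412/9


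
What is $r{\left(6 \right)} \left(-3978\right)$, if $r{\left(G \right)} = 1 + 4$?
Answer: $-19890$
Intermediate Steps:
$r{\left(G \right)} = 5$
$r{\left(6 \right)} \left(-3978\right) = 5 \left(-3978\right) = -19890$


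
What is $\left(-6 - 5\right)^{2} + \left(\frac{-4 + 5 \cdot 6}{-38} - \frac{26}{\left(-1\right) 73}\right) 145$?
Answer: $\frac{101852}{1387} \approx 73.433$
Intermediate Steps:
$\left(-6 - 5\right)^{2} + \left(\frac{-4 + 5 \cdot 6}{-38} - \frac{26}{\left(-1\right) 73}\right) 145 = \left(-11\right)^{2} + \left(\left(-4 + 30\right) \left(- \frac{1}{38}\right) - \frac{26}{-73}\right) 145 = 121 + \left(26 \left(- \frac{1}{38}\right) - - \frac{26}{73}\right) 145 = 121 + \left(- \frac{13}{19} + \frac{26}{73}\right) 145 = 121 - \frac{65975}{1387} = \frac{101852}{1387}$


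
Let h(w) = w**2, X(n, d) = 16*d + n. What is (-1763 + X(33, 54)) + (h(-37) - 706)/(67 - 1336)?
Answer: -366539/423 ≈ -866.52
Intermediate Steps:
X(n, d) = n + 16*d
(-1763 + X(33, 54)) + (h(-37) - 706)/(67 - 1336) = (-1763 + (33 + 16*54)) + ((-37)**2 - 706)/(67 - 1336) = (-1763 + (33 + 864)) + (1369 - 706)/(-1269) = (-1763 + 897) + 663*(-1/1269) = -866 - 221/423 = -366539/423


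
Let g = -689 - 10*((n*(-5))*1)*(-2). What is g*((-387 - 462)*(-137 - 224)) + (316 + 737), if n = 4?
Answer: -333765468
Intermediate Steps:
g = -1089 (g = -689 - 10*((4*(-5))*1)*(-2) = -689 - 10*(-20*1)*(-2) = -689 - 10*(-20)*(-2) = -689 - (-200)*(-2) = -689 - 1*400 = -689 - 400 = -1089)
g*((-387 - 462)*(-137 - 224)) + (316 + 737) = -1089*(-387 - 462)*(-137 - 224) + (316 + 737) = -(-924561)*(-361) + 1053 = -1089*306489 + 1053 = -333766521 + 1053 = -333765468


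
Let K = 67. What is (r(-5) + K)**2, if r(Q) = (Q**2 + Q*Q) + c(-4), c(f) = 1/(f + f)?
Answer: 874225/64 ≈ 13660.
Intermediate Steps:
c(f) = 1/(2*f)
r(Q) = -1/8 + 2*Q**2 (r(Q) = (Q**2 + Q*Q) + (1/2)/(-4) = (Q**2 + Q**2) + (1/2)*(-1/4) = 2*Q**2 - 1/8 = -1/8 + 2*Q**2)
(r(-5) + K)**2 = ((-1/8 + 2*(-5)**2) + 67)**2 = ((-1/8 + 2*25) + 67)**2 = ((-1/8 + 50) + 67)**2 = (399/8 + 67)**2 = (935/8)**2 = 874225/64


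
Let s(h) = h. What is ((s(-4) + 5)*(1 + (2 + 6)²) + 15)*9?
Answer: 720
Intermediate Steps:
((s(-4) + 5)*(1 + (2 + 6)²) + 15)*9 = ((-4 + 5)*(1 + (2 + 6)²) + 15)*9 = (1*(1 + 8²) + 15)*9 = (1*(1 + 64) + 15)*9 = (1*65 + 15)*9 = (65 + 15)*9 = 80*9 = 720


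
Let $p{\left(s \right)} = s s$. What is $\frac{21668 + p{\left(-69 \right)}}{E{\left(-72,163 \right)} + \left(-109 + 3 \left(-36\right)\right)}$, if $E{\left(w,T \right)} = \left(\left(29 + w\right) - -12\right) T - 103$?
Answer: $- \frac{26429}{5373} \approx -4.9189$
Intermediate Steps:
$p{\left(s \right)} = s^{2}$
$E{\left(w,T \right)} = -103 + T \left(41 + w\right)$ ($E{\left(w,T \right)} = \left(\left(29 + w\right) + 12\right) T - 103 = \left(41 + w\right) T - 103 = T \left(41 + w\right) - 103 = -103 + T \left(41 + w\right)$)
$\frac{21668 + p{\left(-69 \right)}}{E{\left(-72,163 \right)} + \left(-109 + 3 \left(-36\right)\right)} = \frac{21668 + \left(-69\right)^{2}}{\left(-103 + 41 \cdot 163 + 163 \left(-72\right)\right) + \left(-109 + 3 \left(-36\right)\right)} = \frac{21668 + 4761}{\left(-103 + 6683 - 11736\right) - 217} = \frac{26429}{-5156 - 217} = \frac{26429}{-5373} = 26429 \left(- \frac{1}{5373}\right) = - \frac{26429}{5373}$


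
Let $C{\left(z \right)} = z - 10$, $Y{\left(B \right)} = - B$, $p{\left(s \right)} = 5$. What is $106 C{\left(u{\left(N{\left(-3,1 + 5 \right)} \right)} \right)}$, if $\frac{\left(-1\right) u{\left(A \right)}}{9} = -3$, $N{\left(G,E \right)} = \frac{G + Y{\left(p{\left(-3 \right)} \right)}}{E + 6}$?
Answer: $1802$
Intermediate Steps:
$N{\left(G,E \right)} = \frac{-5 + G}{6 + E}$ ($N{\left(G,E \right)} = \frac{G - 5}{E + 6} = \frac{G - 5}{6 + E} = \frac{-5 + G}{6 + E}$)
$u{\left(A \right)} = 27$ ($u{\left(A \right)} = \left(-9\right) \left(-3\right) = 27$)
$C{\left(z \right)} = -10 + z$ ($C{\left(z \right)} = z - 10 = -10 + z$)
$106 C{\left(u{\left(N{\left(-3,1 + 5 \right)} \right)} \right)} = 106 \left(-10 + 27\right) = 106 \cdot 17 = 1802$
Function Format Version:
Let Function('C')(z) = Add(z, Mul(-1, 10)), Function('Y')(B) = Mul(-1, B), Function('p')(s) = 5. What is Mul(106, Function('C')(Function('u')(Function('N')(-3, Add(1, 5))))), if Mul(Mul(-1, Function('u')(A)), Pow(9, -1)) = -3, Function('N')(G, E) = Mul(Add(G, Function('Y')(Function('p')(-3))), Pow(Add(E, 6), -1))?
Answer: 1802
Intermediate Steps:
Function('N')(G, E) = Mul(Pow(Add(6, E), -1), Add(-5, G)) (Function('N')(G, E) = Mul(Add(G, Mul(-1, 5)), Pow(Add(E, 6), -1)) = Mul(Add(G, -5), Pow(Add(6, E), -1)) = Mul(Add(-5, G), Pow(Add(6, E), -1)) = Mul(Pow(Add(6, E), -1), Add(-5, G)))
Function('u')(A) = 27 (Function('u')(A) = Mul(-9, -3) = 27)
Function('C')(z) = Add(-10, z) (Function('C')(z) = Add(z, -10) = Add(-10, z))
Mul(106, Function('C')(Function('u')(Function('N')(-3, Add(1, 5))))) = Mul(106, Add(-10, 27)) = Mul(106, 17) = 1802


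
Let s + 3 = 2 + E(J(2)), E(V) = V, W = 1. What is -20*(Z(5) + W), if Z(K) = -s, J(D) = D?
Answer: 0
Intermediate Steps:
s = 1 (s = -3 + (2 + 2) = -3 + 4 = 1)
Z(K) = -1 (Z(K) = -1*1 = -1)
-20*(Z(5) + W) = -20*(-1 + 1) = -20*0 = 0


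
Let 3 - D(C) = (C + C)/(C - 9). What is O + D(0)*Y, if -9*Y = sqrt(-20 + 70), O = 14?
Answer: 14 - 5*sqrt(2)/3 ≈ 11.643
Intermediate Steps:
D(C) = 3 - 2*C/(-9 + C) (D(C) = 3 - (C + C)/(C - 9) = 3 - 2*C/(-9 + C))
Y = -5*sqrt(2)/9 (Y = -sqrt(-20 + 70)/9 = -5*sqrt(2)/9 ≈ -0.78567)
O + D(0)*Y = 14 + ((-27 + 0)/(-9 + 0))*(-5*sqrt(2)/9) = 14 + (-27/(-9))*(-5*sqrt(2)/9) = 14 + (-1/9*(-27))*(-5*sqrt(2)/9) = 14 + 3*(-5*sqrt(2)/9) = 14 - 5*sqrt(2)/3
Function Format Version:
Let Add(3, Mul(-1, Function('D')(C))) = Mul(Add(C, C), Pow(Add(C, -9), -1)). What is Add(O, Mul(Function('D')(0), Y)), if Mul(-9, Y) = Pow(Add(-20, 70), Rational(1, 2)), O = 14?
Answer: Add(14, Mul(Rational(-5, 3), Pow(2, Rational(1, 2)))) ≈ 11.643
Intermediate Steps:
Function('D')(C) = Add(3, Mul(-2, C, Pow(Add(-9, C), -1))) (Function('D')(C) = Add(3, Mul(-1, Mul(Add(C, C), Pow(Add(C, -9), -1)))) = Add(3, Mul(-1, Mul(Mul(2, C), Pow(Add(-9, C), -1)))) = Add(3, Mul(-1, Mul(2, C, Pow(Add(-9, C), -1)))) = Add(3, Mul(-2, C, Pow(Add(-9, C), -1))))
Y = Mul(Rational(-5, 9), Pow(2, Rational(1, 2))) (Y = Mul(Rational(-1, 9), Pow(Add(-20, 70), Rational(1, 2))) = Mul(Rational(-1, 9), Pow(50, Rational(1, 2))) = Mul(Rational(-1, 9), Mul(5, Pow(2, Rational(1, 2)))) = Mul(Rational(-5, 9), Pow(2, Rational(1, 2))) ≈ -0.78567)
Add(O, Mul(Function('D')(0), Y)) = Add(14, Mul(Mul(Pow(Add(-9, 0), -1), Add(-27, 0)), Mul(Rational(-5, 9), Pow(2, Rational(1, 2))))) = Add(14, Mul(Mul(Pow(-9, -1), -27), Mul(Rational(-5, 9), Pow(2, Rational(1, 2))))) = Add(14, Mul(Mul(Rational(-1, 9), -27), Mul(Rational(-5, 9), Pow(2, Rational(1, 2))))) = Add(14, Mul(3, Mul(Rational(-5, 9), Pow(2, Rational(1, 2))))) = Add(14, Mul(Rational(-5, 3), Pow(2, Rational(1, 2))))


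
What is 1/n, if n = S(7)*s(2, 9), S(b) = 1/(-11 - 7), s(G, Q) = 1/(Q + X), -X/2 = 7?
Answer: 90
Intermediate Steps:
X = -14 (X = -2*7 = -14)
s(G, Q) = 1/(-14 + Q) (s(G, Q) = 1/(Q - 14) = 1/(-14 + Q))
S(b) = -1/18 (S(b) = 1/(-18) = -1/18)
n = 1/90 (n = -1/(18*(-14 + 9)) = -1/18/(-5) = -1/18*(-1/5) = 1/90 ≈ 0.011111)
1/n = 1/(1/90) = 90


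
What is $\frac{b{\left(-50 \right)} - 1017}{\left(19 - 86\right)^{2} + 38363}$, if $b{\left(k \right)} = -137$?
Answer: $- \frac{577}{21426} \approx -0.02693$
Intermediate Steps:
$\frac{b{\left(-50 \right)} - 1017}{\left(19 - 86\right)^{2} + 38363} = \frac{-137 - 1017}{\left(19 - 86\right)^{2} + 38363} = - \frac{1154}{\left(-67\right)^{2} + 38363} = - \frac{1154}{4489 + 38363} = - \frac{1154}{42852} = \left(-1154\right) \frac{1}{42852} = - \frac{577}{21426}$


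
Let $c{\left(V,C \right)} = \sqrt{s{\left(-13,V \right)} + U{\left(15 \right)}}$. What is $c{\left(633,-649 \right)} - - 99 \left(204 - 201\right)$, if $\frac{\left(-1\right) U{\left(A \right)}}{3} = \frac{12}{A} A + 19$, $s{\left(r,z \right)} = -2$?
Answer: $297 + i \sqrt{95} \approx 297.0 + 9.7468 i$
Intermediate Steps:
$U{\left(A \right)} = -93$ ($U{\left(A \right)} = - 3 \left(\frac{12}{A} A + 19\right) = - 3 \left(12 + 19\right) = \left(-3\right) 31 = -93$)
$c{\left(V,C \right)} = i \sqrt{95}$ ($c{\left(V,C \right)} = \sqrt{-2 - 93} = \sqrt{-95} = i \sqrt{95}$)
$c{\left(633,-649 \right)} - - 99 \left(204 - 201\right) = i \sqrt{95} - - 99 \left(204 - 201\right) = i \sqrt{95} - \left(-99\right) 3 = i \sqrt{95} - -297 = i \sqrt{95} + 297 = 297 + i \sqrt{95}$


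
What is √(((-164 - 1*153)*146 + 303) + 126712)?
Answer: √80733 ≈ 284.14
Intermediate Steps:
√(((-164 - 1*153)*146 + 303) + 126712) = √(((-164 - 153)*146 + 303) + 126712) = √((-317*146 + 303) + 126712) = √((-46282 + 303) + 126712) = √(-45979 + 126712) = √80733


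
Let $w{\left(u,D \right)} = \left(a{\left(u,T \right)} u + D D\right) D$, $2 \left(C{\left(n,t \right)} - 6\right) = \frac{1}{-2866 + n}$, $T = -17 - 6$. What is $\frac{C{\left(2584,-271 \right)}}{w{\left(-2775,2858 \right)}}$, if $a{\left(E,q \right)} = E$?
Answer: $\frac{3383}{25579091414568} \approx 1.3226 \cdot 10^{-10}$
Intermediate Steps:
$T = -23$ ($T = -17 - 6 = -23$)
$C{\left(n,t \right)} = 6 + \frac{1}{2 \left(-2866 + n\right)}$
$w{\left(u,D \right)} = D \left(D^{2} + u^{2}\right)$ ($w{\left(u,D \right)} = \left(u u + D D\right) D = \left(u^{2} + D^{2}\right) D = \left(D^{2} + u^{2}\right) D = D \left(D^{2} + u^{2}\right)$)
$\frac{C{\left(2584,-271 \right)}}{w{\left(-2775,2858 \right)}} = \frac{\frac{1}{2} \frac{1}{-2866 + 2584} \left(-34391 + 12 \cdot 2584\right)}{2858 \left(2858^{2} + \left(-2775\right)^{2}\right)} = \frac{\frac{1}{2} \frac{1}{-282} \left(-34391 + 31008\right)}{2858 \left(8168164 + 7700625\right)} = \frac{\frac{1}{2} \left(- \frac{1}{282}\right) \left(-3383\right)}{2858 \cdot 15868789} = \frac{3383}{564 \cdot 45352998962} = \frac{3383}{564} \cdot \frac{1}{45352998962} = \frac{3383}{25579091414568}$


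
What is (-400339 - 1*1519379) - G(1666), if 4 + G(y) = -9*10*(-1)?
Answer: -1919804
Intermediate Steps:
G(y) = 86 (G(y) = -4 - 9*10*(-1) = -4 - 90*(-1) = -4 + 90 = 86)
(-400339 - 1*1519379) - G(1666) = (-400339 - 1*1519379) - 1*86 = (-400339 - 1519379) - 86 = -1919718 - 86 = -1919804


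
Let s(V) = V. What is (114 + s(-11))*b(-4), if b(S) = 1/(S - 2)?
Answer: -103/6 ≈ -17.167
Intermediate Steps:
b(S) = 1/(-2 + S)
(114 + s(-11))*b(-4) = (114 - 11)/(-2 - 4) = 103/(-6) = 103*(-⅙) = -103/6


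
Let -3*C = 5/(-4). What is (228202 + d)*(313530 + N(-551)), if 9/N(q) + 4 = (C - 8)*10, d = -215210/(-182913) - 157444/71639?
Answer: 149694138644032035320704/2092224803651 ≈ 7.1548e+10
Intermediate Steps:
d = -13381125182/13103704407 (d = -215210*(-1/182913) - 157444*1/71639 = 215210/182913 - 157444/71639 = -13381125182/13103704407 ≈ -1.0212)
C = 5/12 (C = -5/(3*(-4)) = -5*(-1)/(3*4) = -⅓*(-5/4) = 5/12 ≈ 0.41667)
N(q) = -54/479 (N(q) = 9/(-4 + (5/12 - 8)*10) = 9/(-4 - 91/12*10) = 9/(-4 - 455/6) = 9/(-479/6) = 9*(-6/479) = -54/479)
(228202 + d)*(313530 + N(-551)) = (228202 - 13381125182/13103704407)*(313530 - 54/479) = (2990278171961032/13103704407)*(150180816/479) = 149694138644032035320704/2092224803651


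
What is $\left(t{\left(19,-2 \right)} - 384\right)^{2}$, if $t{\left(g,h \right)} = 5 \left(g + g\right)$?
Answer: $37636$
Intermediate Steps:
$t{\left(g,h \right)} = 10 g$ ($t{\left(g,h \right)} = 5 \cdot 2 g = 10 g$)
$\left(t{\left(19,-2 \right)} - 384\right)^{2} = \left(10 \cdot 19 - 384\right)^{2} = \left(190 - 384\right)^{2} = \left(-194\right)^{2} = 37636$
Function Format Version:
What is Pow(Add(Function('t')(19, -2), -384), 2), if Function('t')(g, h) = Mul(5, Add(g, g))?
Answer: 37636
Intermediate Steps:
Function('t')(g, h) = Mul(10, g) (Function('t')(g, h) = Mul(5, Mul(2, g)) = Mul(10, g))
Pow(Add(Function('t')(19, -2), -384), 2) = Pow(Add(Mul(10, 19), -384), 2) = Pow(Add(190, -384), 2) = Pow(-194, 2) = 37636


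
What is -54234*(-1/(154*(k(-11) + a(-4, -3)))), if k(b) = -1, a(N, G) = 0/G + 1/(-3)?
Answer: -81351/308 ≈ -264.13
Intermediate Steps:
a(N, G) = -⅓ (a(N, G) = 0 + 1*(-⅓) = 0 - ⅓ = -⅓)
-54234*(-1/(154*(k(-11) + a(-4, -3)))) = -54234*(-1/(154*(-1 - ⅓))) = -54234/((-154*(-4/3))) = -54234/616/3 = -54234*3/616 = -81351/308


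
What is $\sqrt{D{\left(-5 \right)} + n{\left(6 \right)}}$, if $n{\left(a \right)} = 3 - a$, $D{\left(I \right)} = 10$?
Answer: $\sqrt{7} \approx 2.6458$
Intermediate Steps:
$\sqrt{D{\left(-5 \right)} + n{\left(6 \right)}} = \sqrt{10 + \left(3 - 6\right)} = \sqrt{10 - 3} = \sqrt{7}$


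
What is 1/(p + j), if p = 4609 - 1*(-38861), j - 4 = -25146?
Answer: 1/18328 ≈ 5.4561e-5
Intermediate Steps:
j = -25142 (j = 4 - 25146 = -25142)
p = 43470 (p = 4609 + 38861 = 43470)
1/(p + j) = 1/(43470 - 25142) = 1/18328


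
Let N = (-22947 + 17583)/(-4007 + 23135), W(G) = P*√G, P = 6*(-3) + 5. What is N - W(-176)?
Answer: -447/1594 + 52*I*√11 ≈ -0.28043 + 172.46*I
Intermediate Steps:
P = -13 (P = -18 + 5 = -13)
W(G) = -13*√G
N = -447/1594 (N = -5364/19128 = -5364*1/19128 = -447/1594 ≈ -0.28043)
N - W(-176) = -447/1594 - (-13)*√(-176) = -447/1594 - (-13)*4*I*√11 = -447/1594 - (-52)*I*√11 = -447/1594 + 52*I*√11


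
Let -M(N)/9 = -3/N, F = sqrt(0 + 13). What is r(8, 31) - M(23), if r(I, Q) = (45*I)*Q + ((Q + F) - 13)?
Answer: 257067/23 + sqrt(13) ≈ 11180.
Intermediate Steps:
F = sqrt(13) ≈ 3.6056
M(N) = 27/N (M(N) = -(-27)/N = 27/N)
r(I, Q) = -13 + Q + sqrt(13) + 45*I*Q (r(I, Q) = (45*I)*Q + ((Q + sqrt(13)) - 13) = 45*I*Q + (-13 + Q + sqrt(13)) = -13 + Q + sqrt(13) + 45*I*Q)
r(8, 31) - M(23) = (-13 + 31 + sqrt(13) + 45*8*31) - 27/23 = (-13 + 31 + sqrt(13) + 11160) - 27/23 = (11178 + sqrt(13)) - 1*27/23 = (11178 + sqrt(13)) - 27/23 = 257067/23 + sqrt(13)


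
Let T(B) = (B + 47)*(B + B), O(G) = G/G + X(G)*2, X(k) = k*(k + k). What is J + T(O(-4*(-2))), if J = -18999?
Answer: 137257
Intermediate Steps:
X(k) = 2*k² (X(k) = k*(2*k) = 2*k²)
O(G) = 1 + 4*G² (O(G) = G/G + (2*G²)*2 = 1 + 4*G²)
T(B) = 2*B*(47 + B) (T(B) = (47 + B)*(2*B) = 2*B*(47 + B))
J + T(O(-4*(-2))) = -18999 + 2*(1 + 4*(-4*(-2))²)*(47 + (1 + 4*(-4*(-2))²)) = -18999 + 2*(1 + 4*8²)*(47 + (1 + 4*8²)) = -18999 + 2*(1 + 4*64)*(47 + (1 + 4*64)) = -18999 + 2*(1 + 256)*(47 + (1 + 256)) = -18999 + 2*257*(47 + 257) = -18999 + 2*257*304 = -18999 + 156256 = 137257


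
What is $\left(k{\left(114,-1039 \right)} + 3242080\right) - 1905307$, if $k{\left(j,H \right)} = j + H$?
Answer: $1335848$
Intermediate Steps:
$k{\left(j,H \right)} = H + j$
$\left(k{\left(114,-1039 \right)} + 3242080\right) - 1905307 = \left(\left(-1039 + 114\right) + 3242080\right) - 1905307 = \left(-925 + 3242080\right) - 1905307 = 3241155 - 1905307 = 1335848$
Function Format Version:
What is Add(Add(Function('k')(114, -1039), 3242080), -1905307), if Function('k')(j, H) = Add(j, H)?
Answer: 1335848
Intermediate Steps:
Function('k')(j, H) = Add(H, j)
Add(Add(Function('k')(114, -1039), 3242080), -1905307) = Add(Add(Add(-1039, 114), 3242080), -1905307) = Add(Add(-925, 3242080), -1905307) = Add(3241155, -1905307) = 1335848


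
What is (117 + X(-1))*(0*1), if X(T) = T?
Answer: 0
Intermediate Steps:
(117 + X(-1))*(0*1) = (117 - 1)*(0*1) = 116*0 = 0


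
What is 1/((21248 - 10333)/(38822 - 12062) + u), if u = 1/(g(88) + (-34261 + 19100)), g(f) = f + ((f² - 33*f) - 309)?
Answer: 3134488/1278213 ≈ 2.4522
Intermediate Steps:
g(f) = -309 + f² - 32*f (g(f) = f + (-309 + f² - 33*f) = -309 + f² - 32*f)
u = -1/10542 (u = 1/((-309 + 88² - 32*88) + (-34261 + 19100)) = 1/((-309 + 7744 - 2816) - 15161) = 1/(4619 - 15161) = 1/(-10542) = -1/10542 ≈ -9.4859e-5)
1/((21248 - 10333)/(38822 - 12062) + u) = 1/((21248 - 10333)/(38822 - 12062) - 1/10542) = 1/(10915/26760 - 1/10542) = 1/(10915*(1/26760) - 1/10542) = 1/(2183/5352 - 1/10542) = 1/(1278213/3134488) = 3134488/1278213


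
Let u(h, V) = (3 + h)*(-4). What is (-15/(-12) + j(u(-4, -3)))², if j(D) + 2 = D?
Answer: 169/16 ≈ 10.563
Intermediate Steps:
u(h, V) = -12 - 4*h
j(D) = -2 + D
(-15/(-12) + j(u(-4, -3)))² = (-15/(-12) + (-2 + (-12 - 4*(-4))))² = (-15*(-1/12) + (-2 + (-12 + 16)))² = (5/4 + (-2 + 4))² = (5/4 + 2)² = (13/4)² = 169/16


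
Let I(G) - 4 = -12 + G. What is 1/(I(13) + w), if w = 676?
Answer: 1/681 ≈ 0.0014684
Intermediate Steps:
I(G) = -8 + G (I(G) = 4 + (-12 + G) = -8 + G)
1/(I(13) + w) = 1/((-8 + 13) + 676) = 1/(5 + 676) = 1/681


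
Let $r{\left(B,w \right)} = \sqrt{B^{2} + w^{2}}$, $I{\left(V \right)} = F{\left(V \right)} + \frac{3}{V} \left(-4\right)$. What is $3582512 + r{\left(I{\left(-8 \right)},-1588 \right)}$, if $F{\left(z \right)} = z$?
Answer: $3582512 + \frac{\sqrt{10087145}}{2} \approx 3.5841 \cdot 10^{6}$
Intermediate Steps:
$I{\left(V \right)} = V - \frac{12}{V}$ ($I{\left(V \right)} = V + \frac{3}{V} \left(-4\right) = V - \frac{12}{V}$)
$3582512 + r{\left(I{\left(-8 \right)},-1588 \right)} = 3582512 + \sqrt{\left(-8 - \frac{12}{-8}\right)^{2} + \left(-1588\right)^{2}} = 3582512 + \sqrt{\left(-8 - - \frac{3}{2}\right)^{2} + 2521744} = 3582512 + \sqrt{\left(-8 + \frac{3}{2}\right)^{2} + 2521744} = 3582512 + \sqrt{\left(- \frac{13}{2}\right)^{2} + 2521744} = 3582512 + \sqrt{\frac{169}{4} + 2521744} = 3582512 + \sqrt{\frac{10087145}{4}} = 3582512 + \frac{\sqrt{10087145}}{2}$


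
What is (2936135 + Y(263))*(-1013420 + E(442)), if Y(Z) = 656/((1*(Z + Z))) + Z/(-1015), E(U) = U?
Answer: -793958806693168828/266945 ≈ -2.9742e+12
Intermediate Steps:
Y(Z) = 328/Z - Z/1015 (Y(Z) = 656/((1*(2*Z))) + Z*(-1/1015) = 656/((2*Z)) - Z/1015 = 656*(1/(2*Z)) - Z/1015 = 328/Z - Z/1015)
(2936135 + Y(263))*(-1013420 + E(442)) = (2936135 + (328/263 - 1/1015*263))*(-1013420 + 442) = (2936135 + (328*(1/263) - 263/1015))*(-1012978) = (2936135 + (328/263 - 263/1015))*(-1012978) = (2936135 + 263751/266945)*(-1012978) = (783786821326/266945)*(-1012978) = -793958806693168828/266945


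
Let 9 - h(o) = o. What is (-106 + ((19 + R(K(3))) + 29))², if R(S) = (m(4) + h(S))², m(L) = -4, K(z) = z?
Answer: 2916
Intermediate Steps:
h(o) = 9 - o
R(S) = (5 - S)² (R(S) = (-4 + (9 - S))² = (5 - S)²)
(-106 + ((19 + R(K(3))) + 29))² = (-106 + ((19 + (-5 + 3)²) + 29))² = (-106 + ((19 + (-2)²) + 29))² = (-106 + ((19 + 4) + 29))² = (-106 + (23 + 29))² = (-106 + 52)² = (-54)² = 2916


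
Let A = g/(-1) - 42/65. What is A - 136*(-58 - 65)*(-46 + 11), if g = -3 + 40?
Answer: -38058647/65 ≈ -5.8552e+5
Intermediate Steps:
g = 37
A = -2447/65 (A = 37/(-1) - 42/65 = 37*(-1) - 42*1/65 = -37 - 42/65 = -2447/65 ≈ -37.646)
A - 136*(-58 - 65)*(-46 + 11) = -2447/65 - 136*(-58 - 65)*(-46 + 11) = -2447/65 - (-16728)*(-35) = -2447/65 - 136*4305 = -2447/65 - 585480 = -38058647/65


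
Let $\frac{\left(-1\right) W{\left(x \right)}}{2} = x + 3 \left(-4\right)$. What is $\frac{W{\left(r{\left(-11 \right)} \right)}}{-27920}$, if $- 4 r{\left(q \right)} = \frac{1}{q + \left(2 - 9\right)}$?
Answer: $- \frac{863}{1005120} \approx -0.0008586$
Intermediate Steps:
$r{\left(q \right)} = - \frac{1}{4 \left(-7 + q\right)}$ ($r{\left(q \right)} = - \frac{1}{4 \left(q + \left(2 - 9\right)\right)} = - \frac{1}{4 \left(q - 7\right)} = - \frac{1}{4 \left(-7 + q\right)}$)
$W{\left(x \right)} = 24 - 2 x$ ($W{\left(x \right)} = - 2 \left(x + 3 \left(-4\right)\right) = - 2 \left(x - 12\right) = - 2 \left(-12 + x\right) = 24 - 2 x$)
$\frac{W{\left(r{\left(-11 \right)} \right)}}{-27920} = \frac{24 - 2 \left(- \frac{1}{-28 + 4 \left(-11\right)}\right)}{-27920} = \left(24 - 2 \left(- \frac{1}{-28 - 44}\right)\right) \left(- \frac{1}{27920}\right) = \left(24 - 2 \left(- \frac{1}{-72}\right)\right) \left(- \frac{1}{27920}\right) = \left(24 - 2 \left(\left(-1\right) \left(- \frac{1}{72}\right)\right)\right) \left(- \frac{1}{27920}\right) = \left(24 - \frac{1}{36}\right) \left(- \frac{1}{27920}\right) = \frac{863}{36} \left(- \frac{1}{27920}\right) = - \frac{863}{1005120}$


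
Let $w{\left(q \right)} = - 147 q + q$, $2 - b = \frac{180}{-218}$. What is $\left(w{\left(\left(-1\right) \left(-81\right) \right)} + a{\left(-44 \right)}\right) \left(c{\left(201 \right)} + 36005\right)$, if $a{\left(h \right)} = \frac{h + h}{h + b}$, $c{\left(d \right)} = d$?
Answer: $- \frac{21832833502}{51} \approx -4.2809 \cdot 10^{8}$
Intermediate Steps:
$b = \frac{308}{109}$ ($b = 2 - \frac{180}{-218} = 2 - 180 \left(- \frac{1}{218}\right) = 2 - - \frac{90}{109} = 2 + \frac{90}{109} = \frac{308}{109} \approx 2.8257$)
$a{\left(h \right)} = \frac{2 h}{\frac{308}{109} + h}$ ($a{\left(h \right)} = \frac{h + h}{h + \frac{308}{109}} = \frac{2 h}{\frac{308}{109} + h}$)
$w{\left(q \right)} = - 146 q$
$\left(w{\left(\left(-1\right) \left(-81\right) \right)} + a{\left(-44 \right)}\right) \left(c{\left(201 \right)} + 36005\right) = \left(- 146 \left(\left(-1\right) \left(-81\right)\right) + 218 \left(-44\right) \frac{1}{308 + 109 \left(-44\right)}\right) \left(201 + 36005\right) = \left(\left(-146\right) 81 + 218 \left(-44\right) \frac{1}{308 - 4796}\right) 36206 = \left(-11826 + 218 \left(-44\right) \frac{1}{-4488}\right) 36206 = \left(-11826 + 218 \left(-44\right) \left(- \frac{1}{4488}\right)\right) 36206 = \left(-11826 + \frac{109}{51}\right) 36206 = \left(- \frac{603017}{51}\right) 36206 = - \frac{21832833502}{51}$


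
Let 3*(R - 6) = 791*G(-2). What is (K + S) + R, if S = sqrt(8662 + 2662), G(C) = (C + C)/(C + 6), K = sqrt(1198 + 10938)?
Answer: -773/3 + 2*sqrt(2831) + 2*sqrt(3034) ≈ -41.089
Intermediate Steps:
K = 2*sqrt(3034) (K = sqrt(12136) = 2*sqrt(3034) ≈ 110.16)
G(C) = 2*C/(6 + C) (G(C) = (2*C)/(6 + C) = 2*C/(6 + C))
S = 2*sqrt(2831) (S = sqrt(11324) = 2*sqrt(2831) ≈ 106.41)
R = -773/3 (R = 6 + (791*(2*(-2)/(6 - 2)))/3 = 6 + (791*(2*(-2)/4))/3 = 6 + (791*(2*(-2)*(1/4)))/3 = 6 + (791*(-1))/3 = 6 + (1/3)*(-791) = 6 - 791/3 = -773/3 ≈ -257.67)
(K + S) + R = (2*sqrt(3034) + 2*sqrt(2831)) - 773/3 = (2*sqrt(2831) + 2*sqrt(3034)) - 773/3 = -773/3 + 2*sqrt(2831) + 2*sqrt(3034)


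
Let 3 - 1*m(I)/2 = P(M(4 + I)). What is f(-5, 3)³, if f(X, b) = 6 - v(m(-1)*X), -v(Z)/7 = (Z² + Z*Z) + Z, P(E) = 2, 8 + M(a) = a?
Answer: 2384621056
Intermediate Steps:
M(a) = -8 + a
m(I) = 2 (m(I) = 6 - 2*2 = 6 - 4 = 2)
v(Z) = -14*Z² - 7*Z (v(Z) = -7*((Z² + Z*Z) + Z) = -7*((Z² + Z²) + Z) = -7*(2*Z² + Z) = -7*(Z + 2*Z²) = -14*Z² - 7*Z)
f(X, b) = 6 + 14*X*(1 + 4*X) (f(X, b) = 6 - (-7)*2*X*(1 + 2*(2*X)) = 6 - (-7)*2*X*(1 + 4*X) = 6 - (-14)*X*(1 + 4*X) = 6 + 14*X*(1 + 4*X))
f(-5, 3)³ = (6 + 14*(-5) + 56*(-5)²)³ = (6 - 70 + 56*25)³ = (6 - 70 + 1400)³ = 1336³ = 2384621056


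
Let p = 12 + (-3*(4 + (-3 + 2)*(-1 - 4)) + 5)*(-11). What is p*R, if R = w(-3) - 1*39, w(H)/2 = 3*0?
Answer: -9906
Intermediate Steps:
w(H) = 0 (w(H) = 2*(3*0) = 2*0 = 0)
R = -39 (R = 0 - 1*39 = 0 - 39 = -39)
p = 254 (p = 12 + (-3*(4 - 1*(-5)) + 5)*(-11) = 12 + (-3*(4 + 5) + 5)*(-11) = 12 + (-3*9 + 5)*(-11) = 12 + (-27 + 5)*(-11) = 12 - 22*(-11) = 12 + 242 = 254)
p*R = 254*(-39) = -9906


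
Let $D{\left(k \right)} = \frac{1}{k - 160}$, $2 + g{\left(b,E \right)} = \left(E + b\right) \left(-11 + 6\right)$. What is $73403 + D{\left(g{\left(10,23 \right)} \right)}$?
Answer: $\frac{24002780}{327} \approx 73403.0$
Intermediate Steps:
$g{\left(b,E \right)} = -2 - 5 E - 5 b$ ($g{\left(b,E \right)} = -2 + \left(E + b\right) \left(-11 + 6\right) = -2 + \left(E + b\right) \left(-5\right) = -2 - \left(5 E + 5 b\right) = -2 - 5 E - 5 b$)
$D{\left(k \right)} = \frac{1}{-160 + k}$
$73403 + D{\left(g{\left(10,23 \right)} \right)} = 73403 + \frac{1}{-160 - 167} = 73403 + \frac{1}{-327} = 73403 - \frac{1}{327} = \frac{24002780}{327}$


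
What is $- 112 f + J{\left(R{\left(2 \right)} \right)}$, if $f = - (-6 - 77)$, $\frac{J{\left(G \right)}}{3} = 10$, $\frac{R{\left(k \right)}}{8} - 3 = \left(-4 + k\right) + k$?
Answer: $-9266$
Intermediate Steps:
$R{\left(k \right)} = -8 + 16 k$ ($R{\left(k \right)} = 24 + 8 \left(\left(-4 + k\right) + k\right) = 24 + 8 \left(-4 + 2 k\right) = 24 + \left(-32 + 16 k\right) = -8 + 16 k$)
$J{\left(G \right)} = 30$ ($J{\left(G \right)} = 3 \cdot 10 = 30$)
$f = 83$ ($f = - (-6 - 77) = \left(-1\right) \left(-83\right) = 83$)
$- 112 f + J{\left(R{\left(2 \right)} \right)} = \left(-112\right) 83 + 30 = -9296 + 30 = -9266$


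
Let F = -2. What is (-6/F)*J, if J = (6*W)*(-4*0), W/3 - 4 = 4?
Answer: 0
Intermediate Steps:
W = 24 (W = 12 + 3*4 = 12 + 12 = 24)
J = 0 (J = (6*24)*(-4*0) = 144*0 = 0)
(-6/F)*J = -6/(-2)*0 = -6*(-1/2)*0 = 3*0 = 0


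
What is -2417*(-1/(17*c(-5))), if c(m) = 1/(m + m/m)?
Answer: -9668/17 ≈ -568.71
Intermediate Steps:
c(m) = 1/(1 + m) (c(m) = 1/(m + 1) = 1/(1 + m))
-2417*(-1/(17*c(-5))) = -2417/(-17/(1 - 5)) = -2417/(-17/(-4)) = -2417/((-¼*(-17))) = -2417/17/4 = -2417*4/17 = -9668/17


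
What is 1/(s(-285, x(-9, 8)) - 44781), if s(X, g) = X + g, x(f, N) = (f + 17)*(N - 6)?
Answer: -1/45050 ≈ -2.2198e-5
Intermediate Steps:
x(f, N) = (-6 + N)*(17 + f) (x(f, N) = (17 + f)*(-6 + N) = (-6 + N)*(17 + f))
1/(s(-285, x(-9, 8)) - 44781) = 1/((-285 + (-102 - 6*(-9) + 17*8 + 8*(-9))) - 44781) = 1/((-285 + (-102 + 54 + 136 - 72)) - 44781) = 1/((-285 + 16) - 44781) = 1/(-269 - 44781) = 1/(-45050) = -1/45050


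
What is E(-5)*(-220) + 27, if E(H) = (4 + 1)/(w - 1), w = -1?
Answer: 577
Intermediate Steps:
E(H) = -5/2 (E(H) = (4 + 1)/(-1 - 1) = 5/(-2) = 5*(-1/2) = -5/2)
E(-5)*(-220) + 27 = -5/2*(-220) + 27 = 550 + 27 = 577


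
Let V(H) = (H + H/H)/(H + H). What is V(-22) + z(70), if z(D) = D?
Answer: 3101/44 ≈ 70.477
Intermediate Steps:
V(H) = (1 + H)/(2*H) (V(H) = (H + 1)/((2*H)) = (1 + H)*(1/(2*H)) = (1 + H)/(2*H))
V(-22) + z(70) = (½)*(1 - 22)/(-22) + 70 = (½)*(-1/22)*(-21) + 70 = 21/44 + 70 = 3101/44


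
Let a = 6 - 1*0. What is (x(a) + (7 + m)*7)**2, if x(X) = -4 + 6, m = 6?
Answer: 8649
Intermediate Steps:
a = 6 (a = 6 + 0 = 6)
x(X) = 2
(x(a) + (7 + m)*7)**2 = (2 + (7 + 6)*7)**2 = (2 + 13*7)**2 = (2 + 91)**2 = 93**2 = 8649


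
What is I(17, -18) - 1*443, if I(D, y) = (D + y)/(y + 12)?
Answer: -2657/6 ≈ -442.83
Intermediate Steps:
I(D, y) = (D + y)/(12 + y)
I(17, -18) - 1*443 = (17 - 18)/(12 - 18) - 1*443 = -1/(-6) - 443 = -1/6*(-1) - 443 = 1/6 - 443 = -2657/6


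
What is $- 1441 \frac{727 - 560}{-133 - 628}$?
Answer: $\frac{240647}{761} \approx 316.22$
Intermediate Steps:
$- 1441 \frac{727 - 560}{-133 - 628} = - 1441 \frac{167}{-761} = - 1441 \cdot 167 \left(- \frac{1}{761}\right) = \left(-1441\right) \left(- \frac{167}{761}\right) = \frac{240647}{761}$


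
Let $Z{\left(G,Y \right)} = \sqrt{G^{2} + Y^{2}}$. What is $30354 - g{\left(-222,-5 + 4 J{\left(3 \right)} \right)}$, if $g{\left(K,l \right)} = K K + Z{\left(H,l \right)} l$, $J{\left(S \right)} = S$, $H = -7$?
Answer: $-18930 - 49 \sqrt{2} \approx -18999.0$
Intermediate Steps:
$g{\left(K,l \right)} = K^{2} + l \sqrt{49 + l^{2}}$ ($g{\left(K,l \right)} = K K + \sqrt{\left(-7\right)^{2} + l^{2}} l = K^{2} + \sqrt{49 + l^{2}} l = K^{2} + l \sqrt{49 + l^{2}}$)
$30354 - g{\left(-222,-5 + 4 J{\left(3 \right)} \right)} = 30354 - \left(\left(-222\right)^{2} + \left(-5 + 4 \cdot 3\right) \sqrt{49 + \left(-5 + 4 \cdot 3\right)^{2}}\right) = 30354 - \left(49284 + \left(-5 + 12\right) \sqrt{49 + \left(-5 + 12\right)^{2}}\right) = 30354 - \left(49284 + 7 \sqrt{49 + 7^{2}}\right) = 30354 - \left(49284 + 7 \sqrt{49 + 49}\right) = 30354 - \left(49284 + 7 \sqrt{98}\right) = 30354 - \left(49284 + 7 \cdot 7 \sqrt{2}\right) = 30354 - \left(49284 + 49 \sqrt{2}\right) = -18930 - 49 \sqrt{2}$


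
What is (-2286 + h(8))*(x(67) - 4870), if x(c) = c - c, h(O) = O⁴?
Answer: -8814700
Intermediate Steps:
x(c) = 0
(-2286 + h(8))*(x(67) - 4870) = (-2286 + 8⁴)*(0 - 4870) = (-2286 + 4096)*(-4870) = 1810*(-4870) = -8814700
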